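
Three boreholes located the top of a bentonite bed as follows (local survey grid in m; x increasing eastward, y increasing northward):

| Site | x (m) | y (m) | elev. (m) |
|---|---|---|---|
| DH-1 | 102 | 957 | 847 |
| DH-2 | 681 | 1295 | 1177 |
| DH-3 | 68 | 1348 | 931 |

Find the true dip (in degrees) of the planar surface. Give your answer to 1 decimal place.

26.2°

Let the plane be z = a·x + b·y + c.
DH-2−DH-1: 579a + 338b = 330;  DH-3−DH-1: −34a + 391b = 84.
Solving gives a = 0.42306, b = 0.25162.
Gradient magnitude |∇z| = √(a² + b²) = √(0.17898 + 0.06331) = 0.49223.
True dip = arctan(0.49223) = 26.2°, dipping toward WSW (azimuth ≈ 239°).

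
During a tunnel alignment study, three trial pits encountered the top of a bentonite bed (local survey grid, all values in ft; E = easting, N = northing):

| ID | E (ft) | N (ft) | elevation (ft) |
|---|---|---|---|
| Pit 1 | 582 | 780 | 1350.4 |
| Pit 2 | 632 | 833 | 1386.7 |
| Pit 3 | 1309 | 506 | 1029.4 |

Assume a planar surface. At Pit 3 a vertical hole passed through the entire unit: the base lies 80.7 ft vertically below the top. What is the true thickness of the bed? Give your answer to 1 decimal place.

62.3 ft

Two edge vectors: Pit 1→Pit 2 = (50, 53, 36.3), Pit 1→Pit 3 = (727, -274, -321).
Normal n = (Pit 1→Pit 2) × (Pit 1→Pit 3) = (-7066.8, 42440.1, -52231).
So ∂z/∂E = −n_x/n_z = −0.13530 and ∂z/∂N = −n_y/n_z = 0.81255.
|∇z| = √(a²+b²) = 0.82373, so dip δ = arctan(0.82373) = 39.48°.
True thickness = vertical thickness × cos δ = 80.7 × cos 39.48° = 62.3 ft.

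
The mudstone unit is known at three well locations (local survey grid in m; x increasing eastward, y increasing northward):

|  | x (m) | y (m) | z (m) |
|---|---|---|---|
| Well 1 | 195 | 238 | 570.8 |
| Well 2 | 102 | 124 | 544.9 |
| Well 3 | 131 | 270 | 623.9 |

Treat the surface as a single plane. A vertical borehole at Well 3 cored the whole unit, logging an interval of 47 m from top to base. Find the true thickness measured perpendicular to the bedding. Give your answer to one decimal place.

Let the plane be z = a·x + b·y + c.
Well 2−Well 1: −93a − 114b = −25.9;  Well 3−Well 1: −64a + 32b = 53.1.
Solving gives a = −0.50863, b = 0.64212.
|∇z| = √(a²+b²) = 0.81916, so dip δ = arctan(0.81916) = 39.32°.
True thickness = vertical thickness × cos δ = 47 × cos 39.32° = 36.4 m.

36.4 m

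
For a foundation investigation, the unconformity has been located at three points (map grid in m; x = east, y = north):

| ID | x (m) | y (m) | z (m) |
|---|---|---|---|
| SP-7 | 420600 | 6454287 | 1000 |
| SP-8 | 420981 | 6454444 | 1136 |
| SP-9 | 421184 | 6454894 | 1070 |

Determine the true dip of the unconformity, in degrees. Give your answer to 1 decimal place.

Let the plane be z = a·x + b·y + c.
SP-8−SP-7: 381a + 157b = 136;  SP-9−SP-7: 584a + 607b = 70.
Solving gives a = 0.51270, b = −0.37795.
Gradient magnitude |∇z| = √(a² + b²) = √(0.26286 + 0.14285) = 0.63695.
True dip = arctan(0.63695) = 32.5°, dipping toward NW (azimuth ≈ 306°).

32.5°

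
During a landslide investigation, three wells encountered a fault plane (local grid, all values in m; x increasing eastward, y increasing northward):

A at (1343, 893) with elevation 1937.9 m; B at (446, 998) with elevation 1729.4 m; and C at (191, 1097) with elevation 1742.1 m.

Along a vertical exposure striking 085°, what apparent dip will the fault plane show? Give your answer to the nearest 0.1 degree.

Let the plane be z = a·x + b·y + c.
B−A: −897a + 105b = −208.5;  C−A: −1152a + 204b = −195.8.
Solving gives a = 0.35428, b = 1.04081.
Unit vector along 085° is (sin 85°, cos 85°) = (0.9962, 0.0872).
Slope in that direction = a·(0.9962) + b·(0.0872) = 0.44364.
Apparent dip = arctan|0.44364| = 23.9° (true dip is 47.7°, so apparent ≤ true as expected).

23.9°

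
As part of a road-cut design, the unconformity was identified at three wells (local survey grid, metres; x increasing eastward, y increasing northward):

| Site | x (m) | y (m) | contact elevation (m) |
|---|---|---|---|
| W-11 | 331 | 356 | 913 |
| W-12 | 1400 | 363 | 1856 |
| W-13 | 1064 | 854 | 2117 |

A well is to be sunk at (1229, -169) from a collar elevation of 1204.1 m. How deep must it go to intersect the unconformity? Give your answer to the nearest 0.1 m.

Two edge vectors: W-11→W-12 = (1069, 7, 943), W-11→W-13 = (733, 498, 1204).
Normal n = (W-11→W-12) × (W-11→W-13) = (-461186, -595857, 527231).
So ∂z/∂x = −n_x/n_z = 0.874732 and ∂z/∂y = −n_y/n_z = 1.130163.
Intercept c from W-11: 913 − 289.54 − 402.34 = 221.13.
At (1229, -169): z_contact = 1075.05 − 191.00 + 221.13 = 1105.17 m.
Depth below ground = 1204.1 − 1105.17 = 98.9 m.

98.9 m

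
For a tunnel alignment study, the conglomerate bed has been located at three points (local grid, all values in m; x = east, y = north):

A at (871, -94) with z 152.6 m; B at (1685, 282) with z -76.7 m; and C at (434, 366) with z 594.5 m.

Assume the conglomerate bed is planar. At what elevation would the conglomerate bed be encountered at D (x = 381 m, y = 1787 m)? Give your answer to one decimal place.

Two edge vectors: A→B = (814, 376, -229.3), A→C = (-437, 460, 441.9).
Normal n = (A→B) × (A→C) = (271632.4, -259502.5, 538752).
So ∂z/∂x = −n_x/n_z = −0.504188 and ∂z/∂y = −n_y/n_z = 0.481673.
Intercept c from A: 152.6 + 439.15 + 45.28 = 637.03.
At (381, 1787): z = −192.1 + 860.8 + 637.03 = 1305.7 m.

1305.7 m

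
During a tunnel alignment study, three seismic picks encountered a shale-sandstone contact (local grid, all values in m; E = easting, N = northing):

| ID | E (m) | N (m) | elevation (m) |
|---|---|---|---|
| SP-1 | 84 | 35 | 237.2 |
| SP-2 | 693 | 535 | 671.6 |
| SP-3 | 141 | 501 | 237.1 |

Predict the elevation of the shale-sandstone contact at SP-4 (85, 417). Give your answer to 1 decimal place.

200.9 m

Let the plane be z = a·E + b·N + c.
SP-2−SP-1: 609a + 500b = 434.4;  SP-3−SP-1: 57a + 466b = −0.1.
Solving gives a = 0.79313, b = −0.09723.
Then c = 237.2 − a·84 − b·35 = 173.98.
At (85, 417): z = 67.4 − 40.5 + 173.98 = 200.9 m.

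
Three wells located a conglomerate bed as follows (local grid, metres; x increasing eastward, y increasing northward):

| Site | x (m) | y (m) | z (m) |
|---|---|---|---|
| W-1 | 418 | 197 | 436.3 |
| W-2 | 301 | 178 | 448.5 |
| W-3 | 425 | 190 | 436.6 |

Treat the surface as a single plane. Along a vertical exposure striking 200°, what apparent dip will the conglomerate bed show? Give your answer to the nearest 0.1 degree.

8.4°

Two edge vectors: W-1→W-2 = (-117, -19, 12.2), W-1→W-3 = (7, -7, 0.3).
Normal n = (W-1→W-2) × (W-1→W-3) = (79.7, 120.5, 952).
So ∂z/∂x = −n_x/n_z = −0.08372 and ∂z/∂y = −n_y/n_z = −0.12658.
Unit vector along 200° is (sin 200°, cos 200°) = (-0.3420, -0.9397).
Slope in that direction = a·(-0.3420) + b·(-0.9397) = 0.14758.
Apparent dip = arctan|0.14758| = 8.4° (true dip is 8.6°, so apparent ≤ true as expected).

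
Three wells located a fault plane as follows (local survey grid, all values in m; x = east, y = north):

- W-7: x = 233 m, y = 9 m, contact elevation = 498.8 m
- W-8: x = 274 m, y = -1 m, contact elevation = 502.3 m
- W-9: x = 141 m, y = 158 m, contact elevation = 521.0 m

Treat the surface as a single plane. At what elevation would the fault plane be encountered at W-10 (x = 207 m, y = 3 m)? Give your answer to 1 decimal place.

Let the plane be z = a·x + b·y + c.
W-8−W-7: 41a − 10b = 3.5;  W-9−W-7: −92a + 149b = 22.2.
Solving gives a = 0.14328, b = 0.23746.
Then c = 498.8 − a·233 − b·9 = 463.28.
At (207, 3): z = 29.7 + 0.7 + 463.28 = 493.6 m.

493.6 m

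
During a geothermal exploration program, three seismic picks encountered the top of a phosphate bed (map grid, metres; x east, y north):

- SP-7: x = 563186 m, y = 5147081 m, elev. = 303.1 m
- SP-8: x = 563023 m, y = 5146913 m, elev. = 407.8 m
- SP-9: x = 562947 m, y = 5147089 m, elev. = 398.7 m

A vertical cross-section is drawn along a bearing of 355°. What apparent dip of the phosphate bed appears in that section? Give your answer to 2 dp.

Two edge vectors: SP-7→SP-8 = (-163, -168, 104.7), SP-7→SP-9 = (-239, 8, 95.6).
Normal n = (SP-7→SP-8) × (SP-7→SP-9) = (-16898.4, -9440.5, -41456).
So ∂z/∂x = −n_x/n_z = −0.40762 and ∂z/∂y = −n_y/n_z = −0.22772.
Unit vector along 355° is (sin 355°, cos 355°) = (-0.0872, 0.9962).
Slope in that direction = a·(-0.0872) + b·(0.9962) = −0.19133.
Apparent dip = arctan|0.19133| = 10.83° (true dip is 25.0°, so apparent ≤ true as expected).

10.83°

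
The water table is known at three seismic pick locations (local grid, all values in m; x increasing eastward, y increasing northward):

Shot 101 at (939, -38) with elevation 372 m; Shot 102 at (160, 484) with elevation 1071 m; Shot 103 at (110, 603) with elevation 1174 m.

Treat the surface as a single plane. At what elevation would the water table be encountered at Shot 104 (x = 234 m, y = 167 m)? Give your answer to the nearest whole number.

823 m

Let the plane be z = a·x + b·y + c.
Shot 102−Shot 101: −779a + 522b = 699;  Shot 103−Shot 101: −829a + 641b = 802.
Solving gives a = −0.44166, b = 0.67997.
Then c = 372 − a·939 − b·-38 = 812.56.
At (234, 167): z = −103.3 + 113.6 + 812.56 = 822.8 m.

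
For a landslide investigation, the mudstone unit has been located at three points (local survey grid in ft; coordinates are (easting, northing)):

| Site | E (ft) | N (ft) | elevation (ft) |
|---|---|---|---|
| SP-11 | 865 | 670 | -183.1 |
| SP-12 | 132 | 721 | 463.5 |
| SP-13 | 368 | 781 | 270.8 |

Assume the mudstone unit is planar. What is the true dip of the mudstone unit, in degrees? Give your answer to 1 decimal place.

41.7°

Two edge vectors: SP-11→SP-12 = (-733, 51, 646.6), SP-11→SP-13 = (-497, 111, 453.9).
Normal n = (SP-11→SP-12) × (SP-11→SP-13) = (-48623.7, 11348.5, -56016).
So ∂z/∂E = −n_x/n_z = −0.86803 and ∂z/∂N = −n_y/n_z = 0.20259.
Gradient magnitude |∇z| = √(a² + b²) = √(0.75348 + 0.04104) = 0.89136.
True dip = arctan(0.89136) = 41.7°, dipping toward ESE (azimuth ≈ 103°).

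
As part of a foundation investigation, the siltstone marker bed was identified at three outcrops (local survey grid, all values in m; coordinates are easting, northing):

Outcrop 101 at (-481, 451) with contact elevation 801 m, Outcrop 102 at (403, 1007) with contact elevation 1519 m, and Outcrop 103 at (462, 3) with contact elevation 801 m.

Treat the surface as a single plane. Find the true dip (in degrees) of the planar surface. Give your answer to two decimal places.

39.16°

Let the plane be z = a·easting + b·northing + c.
Outcrop 102−Outcrop 101: 884a + 556b = 718;  Outcrop 103−Outcrop 101: 943a − 448b = 0.
Solving gives a = 0.34951, b = 0.73568.
Gradient magnitude |∇z| = √(a² + b²) = √(0.12215 + 0.54122) = 0.81448.
True dip = arctan(0.81448) = 39.16°, dipping toward SSW (azimuth ≈ 205°).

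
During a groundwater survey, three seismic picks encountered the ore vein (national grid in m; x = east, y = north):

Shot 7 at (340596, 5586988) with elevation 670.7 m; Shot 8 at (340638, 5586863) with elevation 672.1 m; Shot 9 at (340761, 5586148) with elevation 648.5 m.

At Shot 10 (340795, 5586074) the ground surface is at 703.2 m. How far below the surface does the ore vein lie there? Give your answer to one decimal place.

Let the plane be z = a·x + b·y + c.
Shot 8−Shot 7: 42a − 125b = 1.4;  Shot 9−Shot 7: 165a − 840b = −22.2.
Solving gives a = 0.269600819, b = 0.079385875.
Then c = 670.7 − a·340596 − b·5586988 = −534682.19.
At (340795, 5586074): z_contact = 91878.61 + 443455.37 − 534682.19 = 651.79 m.
Depth below ground = 703.2 − 651.79 = 51.4 m.

51.4 m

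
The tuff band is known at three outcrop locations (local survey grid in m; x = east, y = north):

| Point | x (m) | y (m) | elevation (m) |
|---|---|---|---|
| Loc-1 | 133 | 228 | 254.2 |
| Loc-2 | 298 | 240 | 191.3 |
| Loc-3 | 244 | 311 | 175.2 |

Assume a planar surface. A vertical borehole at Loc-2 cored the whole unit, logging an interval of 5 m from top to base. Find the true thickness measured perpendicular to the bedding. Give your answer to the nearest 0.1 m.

Let the plane be z = a·x + b·y + c.
Loc-2−Loc-1: 165a + 12b = −62.9;  Loc-3−Loc-1: 111a + 83b = −79.
Solving gives a = −0.34560, b = −0.48961.
|∇z| = √(a²+b²) = 0.59930, so dip δ = arctan(0.59930) = 30.93°.
True thickness = vertical thickness × cos δ = 5 × cos 30.93° = 4.3 m.

4.3 m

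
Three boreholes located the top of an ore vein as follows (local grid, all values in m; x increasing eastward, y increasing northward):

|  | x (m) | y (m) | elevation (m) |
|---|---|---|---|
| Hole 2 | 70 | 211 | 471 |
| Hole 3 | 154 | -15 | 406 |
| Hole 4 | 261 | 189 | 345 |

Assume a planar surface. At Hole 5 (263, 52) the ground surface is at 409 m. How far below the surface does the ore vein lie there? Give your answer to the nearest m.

71 m

Let the plane be z = a·x + b·y + c.
Hole 3−Hole 2: 84a − 226b = −65;  Hole 4−Hole 2: 191a − 22b = −126.
Solving gives a = −0.65458, b = 0.04431.
Then c = 471 − a·70 − b·211 = 507.47.
At (263, 52): z_contact = −172.2 + 2.3 + 507.47 = 337.6 m.
Depth below ground = 409 − 337.6 = 71 m.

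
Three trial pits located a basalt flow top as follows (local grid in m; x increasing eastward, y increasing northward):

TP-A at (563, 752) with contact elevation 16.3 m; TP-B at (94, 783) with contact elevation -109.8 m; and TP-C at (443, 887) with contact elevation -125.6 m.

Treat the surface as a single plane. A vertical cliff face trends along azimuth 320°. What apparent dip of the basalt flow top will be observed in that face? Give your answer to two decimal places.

Two edge vectors: TP-A→TP-B = (-469, 31, -126.1), TP-A→TP-C = (-120, 135, -141.9).
Normal n = (TP-A→TP-B) × (TP-A→TP-C) = (12624.6, -51419.1, -59595).
So ∂z/∂x = −n_x/n_z = 0.21184 and ∂z/∂y = −n_y/n_z = −0.86281.
Unit vector along 320° is (sin 320°, cos 320°) = (-0.6428, 0.7660).
Slope in that direction = a·(-0.6428) + b·(0.7660) = −0.79712.
Apparent dip = arctan|0.79712| = 38.56° (true dip is 41.6°, so apparent ≤ true as expected).

38.56°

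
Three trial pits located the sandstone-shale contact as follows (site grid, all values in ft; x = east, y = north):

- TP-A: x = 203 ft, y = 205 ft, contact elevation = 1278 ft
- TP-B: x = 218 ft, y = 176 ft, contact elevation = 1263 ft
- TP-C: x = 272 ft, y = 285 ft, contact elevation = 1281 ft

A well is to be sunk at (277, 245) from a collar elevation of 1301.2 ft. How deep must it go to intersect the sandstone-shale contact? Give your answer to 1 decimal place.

Two edge vectors: TP-A→TP-B = (15, -29, -15), TP-A→TP-C = (69, 80, 3).
Normal n = (TP-A→TP-B) × (TP-A→TP-C) = (1113, -1080, 3201).
So ∂z/∂x = −n_x/n_z = −0.34770 and ∂z/∂y = −n_y/n_z = 0.33739.
Intercept c from TP-A: 1278 + 70.58 − 69.17 = 1279.42.
At (277, 245): z_contact = −96.31 + 82.66 + 1279.42 = 1265.77 ft.
Depth below ground = 1301.2 − 1265.77 = 35.4 ft.

35.4 ft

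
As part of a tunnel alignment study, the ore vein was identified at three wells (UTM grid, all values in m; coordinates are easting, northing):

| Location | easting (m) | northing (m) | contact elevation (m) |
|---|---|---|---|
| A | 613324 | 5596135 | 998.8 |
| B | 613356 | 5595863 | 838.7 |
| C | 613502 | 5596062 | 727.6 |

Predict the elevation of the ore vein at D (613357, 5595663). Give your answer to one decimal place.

751.3 m

Let the plane be z = a·easting + b·northing + c.
B−A: 32a − 272b = −160.1;  C−A: 178a − 73b = −271.2.
Solving gives a = −1.347202691, b = 0.430108507.
Then c = 998.8 − a·613324 − b·5596135 = −1579674.73.
At (613357, 5595663): z = −826316.2 + 2406742.3 − 1579674.73 = 751.3 m.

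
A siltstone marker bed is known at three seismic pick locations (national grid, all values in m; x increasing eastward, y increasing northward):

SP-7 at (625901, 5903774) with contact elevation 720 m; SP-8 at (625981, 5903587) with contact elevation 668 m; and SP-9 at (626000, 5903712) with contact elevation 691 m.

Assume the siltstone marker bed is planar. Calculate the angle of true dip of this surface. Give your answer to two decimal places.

14.81°

Two edge vectors: SP-7→SP-8 = (80, -187, -52), SP-7→SP-9 = (99, -62, -29).
Normal n = (SP-7→SP-8) × (SP-7→SP-9) = (2199, -2828, 13553).
So ∂z/∂x = −n_x/n_z = −0.16225 and ∂z/∂y = −n_y/n_z = 0.20866.
Gradient magnitude |∇z| = √(a² + b²) = √(0.02633 + 0.04354) = 0.26432.
True dip = arctan(0.26432) = 14.81°, dipping toward SE (azimuth ≈ 142°).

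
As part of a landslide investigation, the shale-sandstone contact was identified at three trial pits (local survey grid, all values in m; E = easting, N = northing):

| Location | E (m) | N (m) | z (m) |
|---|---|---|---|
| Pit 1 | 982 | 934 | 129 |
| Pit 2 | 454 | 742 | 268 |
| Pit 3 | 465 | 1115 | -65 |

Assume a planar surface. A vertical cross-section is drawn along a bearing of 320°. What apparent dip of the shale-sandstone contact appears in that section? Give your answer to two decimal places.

35.95°

Two edge vectors: Pit 1→Pit 2 = (-528, -192, 139), Pit 1→Pit 3 = (-517, 181, -194).
Normal n = (Pit 1→Pit 2) × (Pit 1→Pit 3) = (12089, -174295, -194832).
So ∂z/∂E = −n_x/n_z = 0.06205 and ∂z/∂N = −n_y/n_z = −0.89459.
Unit vector along 320° is (sin 320°, cos 320°) = (-0.6428, 0.7660).
Slope in that direction = a·(-0.6428) + b·(0.7660) = −0.72518.
Apparent dip = arctan|0.72518| = 35.95° (true dip is 41.9°, so apparent ≤ true as expected).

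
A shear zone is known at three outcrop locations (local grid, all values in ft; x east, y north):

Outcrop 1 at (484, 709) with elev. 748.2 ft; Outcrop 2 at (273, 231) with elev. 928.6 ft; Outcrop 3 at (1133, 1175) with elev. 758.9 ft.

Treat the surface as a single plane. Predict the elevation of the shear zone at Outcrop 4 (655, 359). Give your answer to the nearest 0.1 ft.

1017.3 ft

Let the plane be z = a·x + b·y + c.
Outcrop 2−Outcrop 1: −211a − 478b = 180.4;  Outcrop 3−Outcrop 1: 649a + 466b = 10.7.
Solving gives a = 0.420872, b = −0.563188.
Then c = 748.2 − a·484 − b·709 = 943.80.
At (655, 359): z = 275.7 − 202.2 + 943.80 = 1017.3 ft.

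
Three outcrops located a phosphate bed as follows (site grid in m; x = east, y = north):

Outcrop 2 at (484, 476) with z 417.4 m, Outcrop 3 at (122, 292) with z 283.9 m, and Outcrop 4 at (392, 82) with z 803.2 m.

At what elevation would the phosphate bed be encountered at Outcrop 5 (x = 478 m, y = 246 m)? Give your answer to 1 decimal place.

Two edge vectors: Outcrop 2→Outcrop 3 = (-362, -184, -133.5), Outcrop 2→Outcrop 4 = (-92, -394, 385.8).
Normal n = (Outcrop 2→Outcrop 3) × (Outcrop 2→Outcrop 4) = (-123586.2, 151941.6, 125700).
So ∂z/∂x = −n_x/n_z = 0.98318 and ∂z/∂y = −n_y/n_z = −1.20876.
Intercept c from Outcrop 2: 417.4 − 475.86 + 575.37 = 516.91.
At (478, 246): z = 470.0 − 297.4 + 516.91 = 689.5 m.

689.5 m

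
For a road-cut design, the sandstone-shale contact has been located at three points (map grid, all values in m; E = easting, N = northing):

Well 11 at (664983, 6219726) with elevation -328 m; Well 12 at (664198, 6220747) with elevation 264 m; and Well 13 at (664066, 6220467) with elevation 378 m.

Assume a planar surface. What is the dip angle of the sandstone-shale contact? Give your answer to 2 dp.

38.53°

Two edge vectors: Well 11→Well 12 = (-785, 1021, 592), Well 11→Well 13 = (-917, 741, 706).
Normal n = (Well 11→Well 12) × (Well 11→Well 13) = (282154, 11346, 354572).
So ∂z/∂E = −n_x/n_z = −0.79576 and ∂z/∂N = −n_y/n_z = −0.03200.
Gradient magnitude |∇z| = √(a² + b²) = √(0.63323 + 0.00102) = 0.79640.
True dip = arctan(0.79640) = 38.53°, dipping toward E (azimuth ≈ 088°).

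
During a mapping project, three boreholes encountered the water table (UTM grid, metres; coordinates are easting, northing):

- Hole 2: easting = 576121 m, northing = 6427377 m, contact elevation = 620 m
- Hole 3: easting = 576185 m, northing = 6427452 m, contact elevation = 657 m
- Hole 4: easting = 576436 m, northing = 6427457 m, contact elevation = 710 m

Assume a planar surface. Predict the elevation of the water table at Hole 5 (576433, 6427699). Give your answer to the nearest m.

Let the plane be z = a·easting + b·northing + c.
Hole 3−Hole 2: 64a + 75b = 37;  Hole 4−Hole 2: 315a + 80b = 90.
Solving gives a = 0.20480951, b = 0.31856255.
Then c = 620 − a·576121 − b·6427377 = −2164896.67.
At (576433, 6427699): z = 118059.0 + 2047624.2 − 2164896.67 = 786.5 m.

786 m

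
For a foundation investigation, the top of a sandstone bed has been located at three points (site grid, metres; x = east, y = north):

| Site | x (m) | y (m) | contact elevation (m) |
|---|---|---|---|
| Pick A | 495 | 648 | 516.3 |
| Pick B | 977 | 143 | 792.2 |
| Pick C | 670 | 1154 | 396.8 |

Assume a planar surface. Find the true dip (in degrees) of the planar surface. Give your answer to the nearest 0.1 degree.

21.7°

Two edge vectors: Pick A→Pick B = (482, -505, 275.9), Pick A→Pick C = (175, 506, -119.5).
Normal n = (Pick A→Pick B) × (Pick A→Pick C) = (-79257.9, 105881.5, 332267).
So ∂z/∂x = −n_x/n_z = 0.23854 and ∂z/∂y = −n_y/n_z = −0.31866.
Gradient magnitude |∇z| = √(a² + b²) = √(0.05690 + 0.10155) = 0.39805.
True dip = arctan(0.39805) = 21.7°, dipping toward NW (azimuth ≈ 323°).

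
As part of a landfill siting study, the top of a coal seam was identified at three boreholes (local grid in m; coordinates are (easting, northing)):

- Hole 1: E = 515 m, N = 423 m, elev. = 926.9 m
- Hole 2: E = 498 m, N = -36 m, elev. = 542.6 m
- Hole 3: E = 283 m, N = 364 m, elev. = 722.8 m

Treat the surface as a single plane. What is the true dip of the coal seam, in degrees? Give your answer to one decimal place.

Let the plane be z = a·E + b·N + c.
Hole 2−Hole 1: −17a − 459b = −384.3;  Hole 3−Hole 1: −232a − 59b = −204.1.
Solving gives a = 0.67316, b = 0.81232.
Gradient magnitude |∇z| = √(a² + b²) = √(0.45314 + 0.65987) = 1.05499.
True dip = arctan(1.05499) = 46.5°, dipping toward SW (azimuth ≈ 220°).

46.5°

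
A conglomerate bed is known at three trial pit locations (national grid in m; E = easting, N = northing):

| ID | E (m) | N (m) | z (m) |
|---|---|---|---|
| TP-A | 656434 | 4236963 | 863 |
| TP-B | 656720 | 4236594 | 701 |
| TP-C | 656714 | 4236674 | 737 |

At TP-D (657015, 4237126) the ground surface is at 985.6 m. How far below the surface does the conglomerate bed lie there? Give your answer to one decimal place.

39.9 m

Let the plane be z = a·E + b·N + c.
TP-B−TP-A: 286a − 369b = −162;  TP-C−TP-A: 280a − 289b = −126.
Solving gives a = 0.015677925, b = 0.451175844.
Then c = 863 − a·656434 − b·4236963 = −1921043.88.
At (657015, 4237126): z_contact = 10300.63 + 1911688.90 − 1921043.88 = 945.65 m.
Depth below ground = 985.6 − 945.65 = 39.9 m.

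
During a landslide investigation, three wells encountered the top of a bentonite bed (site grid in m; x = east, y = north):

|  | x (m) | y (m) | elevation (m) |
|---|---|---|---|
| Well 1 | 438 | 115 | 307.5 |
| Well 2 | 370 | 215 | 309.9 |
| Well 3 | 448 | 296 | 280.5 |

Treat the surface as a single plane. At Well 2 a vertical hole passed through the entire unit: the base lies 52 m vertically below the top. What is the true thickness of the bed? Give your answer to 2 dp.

Two edge vectors: Well 1→Well 2 = (-68, 100, 2.4), Well 1→Well 3 = (10, 181, -27).
Normal n = (Well 1→Well 2) × (Well 1→Well 3) = (-3134.4, -1812, -13308).
So ∂z/∂x = −n_x/n_z = −0.23553 and ∂z/∂y = −n_y/n_z = −0.13616.
|∇z| = √(a²+b²) = 0.27205, so dip δ = arctan(0.27205) = 15.22°.
True thickness = vertical thickness × cos δ = 52 × cos 15.22° = 50.18 m.

50.18 m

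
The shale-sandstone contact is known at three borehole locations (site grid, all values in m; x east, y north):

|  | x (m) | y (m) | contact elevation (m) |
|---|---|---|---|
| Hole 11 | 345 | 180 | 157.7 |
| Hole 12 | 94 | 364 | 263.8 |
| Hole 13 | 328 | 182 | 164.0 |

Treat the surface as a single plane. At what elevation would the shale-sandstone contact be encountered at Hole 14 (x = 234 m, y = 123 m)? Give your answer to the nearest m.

Let the plane be z = a·x + b·y + c.
Hole 12−Hole 11: −251a + 184b = 106.1;  Hole 13−Hole 11: −17a + 2b = 6.3.
Solving gives a = −0.36062, b = 0.08469.
Then c = 157.7 − a·345 − b·180 = 266.87.
At (234, 123): z = −84.4 + 10.4 + 266.87 = 192.9 m.

193 m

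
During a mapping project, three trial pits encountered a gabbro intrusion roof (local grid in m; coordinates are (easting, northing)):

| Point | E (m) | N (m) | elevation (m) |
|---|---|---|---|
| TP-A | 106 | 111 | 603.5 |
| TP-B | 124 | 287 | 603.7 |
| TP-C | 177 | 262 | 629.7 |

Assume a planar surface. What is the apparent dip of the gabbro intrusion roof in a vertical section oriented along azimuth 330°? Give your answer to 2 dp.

15.36°

Let the plane be z = a·E + b·N + c.
TP-B−TP-A: 18a + 176b = 0.2;  TP-C−TP-A: 71a + 151b = 26.2.
Solving gives a = 0.46850, b = −0.04678.
Unit vector along 330° is (sin 330°, cos 330°) = (-0.5000, 0.8660).
Slope in that direction = a·(-0.5000) + b·(0.8660) = −0.27476.
Apparent dip = arctan|0.27476| = 15.36° (true dip is 25.2°, so apparent ≤ true as expected).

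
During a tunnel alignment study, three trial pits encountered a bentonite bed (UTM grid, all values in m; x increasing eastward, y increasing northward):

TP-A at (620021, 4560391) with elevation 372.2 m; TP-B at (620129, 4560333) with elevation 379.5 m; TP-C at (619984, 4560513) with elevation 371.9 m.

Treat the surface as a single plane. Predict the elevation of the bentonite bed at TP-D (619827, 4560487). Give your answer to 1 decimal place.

358.9 m

Let the plane be z = a·x + b·y + c.
TP-B−TP-A: 108a − 58b = 7.3;  TP-C−TP-A: −37a + 122b = −0.3.
Solving gives a = 0.079165911, b = 0.021550317.
Then c = 372.2 − a·620021 − b·4560391 = −146990.20.
At (619827, 4560487): z = 49069.2 + 98279.9 − 146990.20 = 358.9 m.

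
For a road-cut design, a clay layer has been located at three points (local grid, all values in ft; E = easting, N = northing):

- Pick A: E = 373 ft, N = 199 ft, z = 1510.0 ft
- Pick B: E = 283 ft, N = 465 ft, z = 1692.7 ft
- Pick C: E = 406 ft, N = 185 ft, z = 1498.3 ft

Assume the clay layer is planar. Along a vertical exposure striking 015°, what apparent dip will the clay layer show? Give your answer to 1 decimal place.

31.8°

Let the plane be z = a·E + b·N + c.
Pick B−Pick A: −90a + 266b = 182.7;  Pick C−Pick A: 33a − 14b = −11.7.
Solving gives a = −0.07374, b = 0.66189.
Unit vector along 015° is (sin 15°, cos 15°) = (0.2588, 0.9659).
Slope in that direction = a·(0.2588) + b·(0.9659) = 0.62025.
Apparent dip = arctan|0.62025| = 31.8° (true dip is 33.7°, so apparent ≤ true as expected).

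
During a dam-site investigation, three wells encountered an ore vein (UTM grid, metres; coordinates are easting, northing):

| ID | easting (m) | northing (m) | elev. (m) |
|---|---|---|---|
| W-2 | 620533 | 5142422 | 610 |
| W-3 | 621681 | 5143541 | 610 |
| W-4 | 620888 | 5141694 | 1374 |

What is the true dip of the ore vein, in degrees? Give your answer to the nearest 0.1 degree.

44.8°

Two edge vectors: W-2→W-3 = (1148, 1119, 0), W-2→W-4 = (355, -728, 764).
Normal n = (W-2→W-3) × (W-2→W-4) = (854916, -877072, -1232989).
So ∂z/∂easting = −n_x/n_z = 0.69337 and ∂z/∂northing = −n_y/n_z = −0.71134.
Gradient magnitude |∇z| = √(a² + b²) = √(0.48076 + 0.50600) = 0.99336.
True dip = arctan(0.99336) = 44.8°, dipping toward NW (azimuth ≈ 316°).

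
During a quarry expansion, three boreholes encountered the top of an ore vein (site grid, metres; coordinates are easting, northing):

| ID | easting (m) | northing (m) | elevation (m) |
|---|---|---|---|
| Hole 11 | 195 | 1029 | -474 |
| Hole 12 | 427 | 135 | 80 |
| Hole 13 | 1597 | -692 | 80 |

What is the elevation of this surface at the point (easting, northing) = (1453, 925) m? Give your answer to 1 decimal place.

Two edge vectors: Hole 11→Hole 12 = (232, -894, 554), Hole 11→Hole 13 = (1402, -1721, 554).
Normal n = (Hole 11→Hole 12) × (Hole 11→Hole 13) = (458158, 648180, 854116).
So ∂z/∂easting = −n_x/n_z = −0.536412 and ∂z/∂northing = −n_y/n_z = −0.758890.
Intercept c from Hole 11: -474 + 104.60 + 780.90 = 411.50.
At (1453, 925): z = −779.4 − 702.0 + 411.50 = -1069.9 m.

-1069.9 m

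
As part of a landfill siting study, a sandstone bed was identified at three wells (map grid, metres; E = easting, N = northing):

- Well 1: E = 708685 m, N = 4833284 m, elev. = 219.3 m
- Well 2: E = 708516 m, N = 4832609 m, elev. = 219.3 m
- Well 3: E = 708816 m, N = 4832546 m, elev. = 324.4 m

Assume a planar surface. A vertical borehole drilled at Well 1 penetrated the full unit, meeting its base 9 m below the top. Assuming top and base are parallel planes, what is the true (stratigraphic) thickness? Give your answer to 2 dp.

Two edge vectors: Well 1→Well 2 = (-169, -675, 0), Well 1→Well 3 = (131, -738, 105.1).
Normal n = (Well 1→Well 2) × (Well 1→Well 3) = (-70942.5, 17761.9, 213147).
So ∂z/∂E = −n_x/n_z = 0.33283 and ∂z/∂N = −n_y/n_z = −0.08333.
|∇z| = √(a²+b²) = 0.34311, so dip δ = arctan(0.34311) = 18.94°.
True thickness = vertical thickness × cos δ = 9 × cos 18.94° = 8.51 m.

8.51 m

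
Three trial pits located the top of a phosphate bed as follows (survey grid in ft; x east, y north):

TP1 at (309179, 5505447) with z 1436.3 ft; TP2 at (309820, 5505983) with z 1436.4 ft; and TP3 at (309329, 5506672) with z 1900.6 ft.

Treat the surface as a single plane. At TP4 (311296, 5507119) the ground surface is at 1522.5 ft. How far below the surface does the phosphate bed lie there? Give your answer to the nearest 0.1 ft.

Two edge vectors: TP1→TP2 = (641, 536, 0.1), TP1→TP3 = (150, 1225, 464.3).
Normal n = (TP1→TP2) × (TP1→TP3) = (248742.3, -297601.3, 704825).
So ∂z/∂x = −n_x/n_z = −0.352913560 and ∂z/∂y = −n_y/n_z = 0.422234313.
Intercept c from TP1: 1436.3 + 109113.46 − 2324588.63 = −2214038.87.
At (311296, 5507119): z_contact = −109860.58 + 2325294.61 − 2214038.87 = 1395.16 ft.
Depth below ground = 1522.5 − 1395.16 = 127.3 ft.

127.3 ft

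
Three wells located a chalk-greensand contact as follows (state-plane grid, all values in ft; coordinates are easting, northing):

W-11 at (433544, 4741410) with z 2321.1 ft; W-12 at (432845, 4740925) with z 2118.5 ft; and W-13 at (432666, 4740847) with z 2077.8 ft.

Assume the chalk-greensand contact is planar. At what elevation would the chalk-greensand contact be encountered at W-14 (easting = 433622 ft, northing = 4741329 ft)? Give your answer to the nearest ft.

Let the plane be z = a·easting + b·northing + c.
W-12−W-11: −699a − 485b = −202.6;  W-13−W-11: −878a − 563b = −243.3.
Solving gives a = 0.12190568, b = 0.24203697.
Then c = 2321.1 − a·433544 − b·4741410 = −1198126.90.
At (433622, 4741329): z = 52861.0 + 1147576.9 − 1198126.90 = 2311.0 ft.

2311 ft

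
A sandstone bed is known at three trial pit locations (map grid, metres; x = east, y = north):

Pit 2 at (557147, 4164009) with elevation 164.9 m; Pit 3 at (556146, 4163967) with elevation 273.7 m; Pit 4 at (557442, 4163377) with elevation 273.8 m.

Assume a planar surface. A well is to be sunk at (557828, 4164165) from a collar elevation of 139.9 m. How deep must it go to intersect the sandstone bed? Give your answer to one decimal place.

76.9 m

Let the plane be z = a·x + b·y + c.
Pit 3−Pit 2: −1001a − 42b = 108.8;  Pit 4−Pit 2: 295a − 632b = 108.9.
Solving gives a = −0.099512575, b = −0.218759825.
Then c = 164.9 − a·557147 − b·4164009 = 966525.91.
At (557828, 4164165): z_contact = −55510.90 − 910952.01 + 966525.91 = 63.01 m.
Depth below ground = 139.9 − 63.01 = 76.9 m.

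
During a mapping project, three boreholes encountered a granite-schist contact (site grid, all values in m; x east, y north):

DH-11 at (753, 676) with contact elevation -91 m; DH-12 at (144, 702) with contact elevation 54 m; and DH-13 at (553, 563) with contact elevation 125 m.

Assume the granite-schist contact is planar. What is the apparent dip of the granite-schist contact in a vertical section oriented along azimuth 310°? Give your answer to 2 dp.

Let the plane be z = a·x + b·y + c.
DH-12−DH-11: −609a + 26b = 145;  DH-13−DH-11: −200a − 113b = 216.
Solving gives a = −0.29724, b = −1.38541.
Unit vector along 310° is (sin 310°, cos 310°) = (-0.7660, 0.6428).
Slope in that direction = a·(-0.7660) + b·(0.6428) = −0.66282.
Apparent dip = arctan|0.66282| = 33.54° (true dip is 54.8°, so apparent ≤ true as expected).

33.54°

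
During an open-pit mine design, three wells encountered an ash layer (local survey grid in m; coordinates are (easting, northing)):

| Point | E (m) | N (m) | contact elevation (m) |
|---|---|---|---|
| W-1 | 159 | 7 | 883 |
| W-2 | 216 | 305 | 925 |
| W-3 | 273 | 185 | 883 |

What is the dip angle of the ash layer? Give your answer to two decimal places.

20.44°

Let the plane be z = a·E + b·N + c.
W-2−W-1: 57a + 298b = 42;  W-3−W-1: 114a + 178b = 0.
Solving gives a = −0.31377, b = 0.20096.
Gradient magnitude |∇z| = √(a² + b²) = √(0.09845 + 0.04038) = 0.37261.
True dip = arctan(0.37261) = 20.44°, dipping toward ESE (azimuth ≈ 123°).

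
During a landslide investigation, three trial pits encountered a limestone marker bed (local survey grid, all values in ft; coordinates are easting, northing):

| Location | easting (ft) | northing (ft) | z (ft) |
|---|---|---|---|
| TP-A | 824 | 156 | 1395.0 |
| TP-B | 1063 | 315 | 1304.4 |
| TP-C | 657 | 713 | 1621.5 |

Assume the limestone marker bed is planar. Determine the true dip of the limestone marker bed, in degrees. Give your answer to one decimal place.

30.7°

Two edge vectors: TP-A→TP-B = (239, 159, -90.6), TP-A→TP-C = (-167, 557, 226.5).
Normal n = (TP-A→TP-B) × (TP-A→TP-C) = (86477.7, -39003.3, 159676).
So ∂z/∂easting = −n_x/n_z = −0.54158 and ∂z/∂northing = −n_y/n_z = 0.24427.
Gradient magnitude |∇z| = √(a² + b²) = √(0.29331 + 0.05967) = 0.59412.
True dip = arctan(0.59412) = 30.7°, dipping toward ESE (azimuth ≈ 114°).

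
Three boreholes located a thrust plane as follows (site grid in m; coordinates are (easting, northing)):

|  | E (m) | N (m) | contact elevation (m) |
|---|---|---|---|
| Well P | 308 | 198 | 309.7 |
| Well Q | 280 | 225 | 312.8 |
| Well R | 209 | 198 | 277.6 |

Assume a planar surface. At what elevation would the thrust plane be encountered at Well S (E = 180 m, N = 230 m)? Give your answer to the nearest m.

Two edge vectors: Well P→Well Q = (-28, 27, 3.1), Well P→Well R = (-99, 0, -32.1).
Normal n = (Well P→Well Q) × (Well P→Well R) = (-866.7, -1205.7, 2673).
So ∂z/∂E = −n_x/n_z = 0.32424 and ∂z/∂N = −n_y/n_z = 0.45107.
Intercept c from Well P: 309.7 − 99.87 − 89.31 = 120.52.
At (180, 230): z = 58.4 + 103.7 + 120.52 = 282.6 m.

283 m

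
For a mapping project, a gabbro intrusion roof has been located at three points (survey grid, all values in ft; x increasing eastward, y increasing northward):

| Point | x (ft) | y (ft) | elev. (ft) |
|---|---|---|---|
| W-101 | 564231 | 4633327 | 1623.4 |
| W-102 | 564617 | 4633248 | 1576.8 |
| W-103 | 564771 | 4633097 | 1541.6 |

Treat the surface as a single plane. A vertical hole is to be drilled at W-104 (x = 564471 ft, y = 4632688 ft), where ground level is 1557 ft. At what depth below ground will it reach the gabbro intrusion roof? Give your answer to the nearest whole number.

Let the plane be z = a·x + b·y + c.
W-102−W-101: 386a − 79b = −46.6;  W-103−W-101: 540a − 230b = −81.8.
Solving gives a = −0.09227667, b = 0.13900260.
Then c = 1623.4 − a·564231 − b·4633327 = −590355.75.
At (564471, 4632688): z_contact = −52087.5 + 643955.7 − 590355.75 = 1512.4 ft.
Depth below ground = 1557 − 1512.4 = 45 ft.

45 ft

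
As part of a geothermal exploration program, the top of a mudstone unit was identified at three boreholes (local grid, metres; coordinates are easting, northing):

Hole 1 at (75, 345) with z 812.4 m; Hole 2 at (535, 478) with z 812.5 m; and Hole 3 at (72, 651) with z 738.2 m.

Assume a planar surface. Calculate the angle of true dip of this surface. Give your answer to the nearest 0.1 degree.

Let the plane be z = a·easting + b·northing + c.
Hole 2−Hole 1: 460a + 133b = 0.1;  Hole 3−Hole 1: −3a + 306b = −74.2.
Solving gives a = 0.07013, b = −0.24180.
Gradient magnitude |∇z| = √(a² + b²) = √(0.00492 + 0.05847) = 0.25176.
True dip = arctan(0.25176) = 14.1°, dipping toward NNW (azimuth ≈ 344°).

14.1°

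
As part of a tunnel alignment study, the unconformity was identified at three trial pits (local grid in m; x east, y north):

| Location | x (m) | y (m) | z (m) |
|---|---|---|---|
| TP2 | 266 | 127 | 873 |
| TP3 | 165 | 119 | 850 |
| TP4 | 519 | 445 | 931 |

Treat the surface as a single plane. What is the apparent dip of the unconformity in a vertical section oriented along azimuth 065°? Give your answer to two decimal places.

11.69°

Two edge vectors: TP2→TP3 = (-101, -8, -23), TP2→TP4 = (253, 318, 58).
Normal n = (TP2→TP3) × (TP2→TP4) = (6850, 39, -30094).
So ∂z/∂x = −n_x/n_z = 0.22762 and ∂z/∂y = −n_y/n_z = 0.00130.
Unit vector along 065° is (sin 65°, cos 65°) = (0.9063, 0.4226).
Slope in that direction = a·(0.9063) + b·(0.4226) = 0.20684.
Apparent dip = arctan|0.20684| = 11.69° (true dip is 12.8°, so apparent ≤ true as expected).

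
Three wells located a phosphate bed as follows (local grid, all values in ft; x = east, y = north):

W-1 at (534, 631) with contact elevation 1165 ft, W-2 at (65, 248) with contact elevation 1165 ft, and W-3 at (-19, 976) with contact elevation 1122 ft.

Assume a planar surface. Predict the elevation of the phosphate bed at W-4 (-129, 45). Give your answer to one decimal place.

1167.4 ft

Two edge vectors: W-1→W-2 = (-469, -383, 0), W-1→W-3 = (-553, 345, -43).
Normal n = (W-1→W-2) × (W-1→W-3) = (16469, -20167, -373604).
So ∂z/∂x = −n_x/n_z = 0.04408 and ∂z/∂y = −n_y/n_z = −0.05398.
Intercept c from W-1: 1165 − 23.54 + 34.06 = 1175.52.
At (-129, 45): z = −5.7 − 2.4 + 1175.52 = 1167.4 ft.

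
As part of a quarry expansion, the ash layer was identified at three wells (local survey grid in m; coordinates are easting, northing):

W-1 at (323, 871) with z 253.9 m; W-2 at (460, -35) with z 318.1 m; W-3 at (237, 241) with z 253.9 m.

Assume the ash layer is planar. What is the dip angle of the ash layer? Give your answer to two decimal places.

13.96°

Let the plane be z = a·easting + b·northing + c.
W-2−W-1: 137a − 906b = 64.2;  W-3−W-1: −86a − 630b = 0.
Solving gives a = 0.24628, b = −0.03362.
Gradient magnitude |∇z| = √(a² + b²) = √(0.06066 + 0.00113) = 0.24857.
True dip = arctan(0.24857) = 13.96°, dipping toward W (azimuth ≈ 278°).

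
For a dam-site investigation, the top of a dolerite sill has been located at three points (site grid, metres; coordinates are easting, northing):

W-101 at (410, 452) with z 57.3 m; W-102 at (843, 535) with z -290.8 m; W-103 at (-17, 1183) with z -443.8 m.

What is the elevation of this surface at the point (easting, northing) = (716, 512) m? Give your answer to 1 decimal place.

Let the plane be z = a·easting + b·northing + c.
W-102−W-101: 433a + 83b = −348.1;  W-103−W-101: −427a + 731b = −501.1.
Solving gives a = −0.604806, b = −1.038785.
Then c = 57.3 − a·410 − b·452 = 774.80.
At (716, 512): z = −433.0 − 531.9 + 774.80 = -190.1 m.

-190.1 m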